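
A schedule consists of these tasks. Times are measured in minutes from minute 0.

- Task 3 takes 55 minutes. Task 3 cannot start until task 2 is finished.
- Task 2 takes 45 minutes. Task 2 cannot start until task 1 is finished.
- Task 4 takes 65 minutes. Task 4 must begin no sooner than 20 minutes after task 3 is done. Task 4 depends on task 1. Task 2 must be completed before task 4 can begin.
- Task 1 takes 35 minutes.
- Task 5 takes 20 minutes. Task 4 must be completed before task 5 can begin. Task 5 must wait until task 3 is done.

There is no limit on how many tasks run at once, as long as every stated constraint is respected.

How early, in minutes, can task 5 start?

220

Task 1 has no prerequisites, so it starts at minute 0 and finishes at minute 35.
Task 2 cannot begin until task 1 (finishes minute 35). It runs from minute 35 to 35 + 45 = minute 80.
After task 2 (finishes minute 80), task 3 can start at minute 80 and finishes at minute 135.
For task 4: task 3 (finishes minute 135, plus 20-minute gap → minute 155); task 1 (finishes minute 35); task 2 (finishes minute 80). Taking the maximum gives a start of minute 155, and it finishes at 155 + 65 = minute 220.
Task 5 waits on task 4 (finishes minute 220); task 3 (finishes minute 135). The latest of these is minute 220, which is the earliest task 5 can start.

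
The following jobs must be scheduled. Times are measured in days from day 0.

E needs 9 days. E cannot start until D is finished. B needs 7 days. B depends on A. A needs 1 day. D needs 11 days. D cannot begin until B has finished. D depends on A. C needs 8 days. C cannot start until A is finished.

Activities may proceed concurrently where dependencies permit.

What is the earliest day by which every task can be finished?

28

Nothing blocks A, so it runs from day 0 to day 1.
After A (finishes day 1), C can start at day 1 and finishes at day 9.
B waits on A (finishes day 1), so it starts at day 1 and finishes at 1 + 7 = day 8.
D has to wait for B (finishes day 8); A (finishes day 1). The latest of these is day 8, so D runs day 8 to 8 + 11 = day 19.
E waits on D (finishes day 19), so it starts at day 19 and finishes at 19 + 9 = day 28.
All tasks are finished once the last one completes. Finish times: A at 1, B at 8, C at 9, D at 19, E at 28. The latest is day 28.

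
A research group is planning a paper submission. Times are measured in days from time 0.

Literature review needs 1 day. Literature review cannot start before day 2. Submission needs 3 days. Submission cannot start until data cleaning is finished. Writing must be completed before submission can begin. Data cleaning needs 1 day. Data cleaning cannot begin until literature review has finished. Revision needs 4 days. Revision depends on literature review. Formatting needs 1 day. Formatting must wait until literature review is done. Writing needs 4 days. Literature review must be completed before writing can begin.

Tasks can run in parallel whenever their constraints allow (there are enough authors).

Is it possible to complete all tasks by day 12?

Yes

Literature review waits on its own release at day 2, so it starts at day 2 and finishes at 2 + 1 = day 3.
After literature review (finishes day 3), formatting can start at day 3 and finishes at day 4.
Revision waits on literature review (finishes day 3), so it starts at day 3 and finishes at 3 + 4 = day 7.
After literature review (finishes day 3), writing can start at day 3 and finishes at day 7.
Data cleaning waits on literature review (finishes day 3), so it starts at day 3 and finishes at 3 + 1 = day 4.
For submission: data cleaning (finishes day 4); writing (finishes day 7). Taking the maximum gives a start of day 7, and it finishes at 7 + 3 = day 10.
Every task is finished by day 10, which is no later than the deadline of 12, so the schedule is feasible.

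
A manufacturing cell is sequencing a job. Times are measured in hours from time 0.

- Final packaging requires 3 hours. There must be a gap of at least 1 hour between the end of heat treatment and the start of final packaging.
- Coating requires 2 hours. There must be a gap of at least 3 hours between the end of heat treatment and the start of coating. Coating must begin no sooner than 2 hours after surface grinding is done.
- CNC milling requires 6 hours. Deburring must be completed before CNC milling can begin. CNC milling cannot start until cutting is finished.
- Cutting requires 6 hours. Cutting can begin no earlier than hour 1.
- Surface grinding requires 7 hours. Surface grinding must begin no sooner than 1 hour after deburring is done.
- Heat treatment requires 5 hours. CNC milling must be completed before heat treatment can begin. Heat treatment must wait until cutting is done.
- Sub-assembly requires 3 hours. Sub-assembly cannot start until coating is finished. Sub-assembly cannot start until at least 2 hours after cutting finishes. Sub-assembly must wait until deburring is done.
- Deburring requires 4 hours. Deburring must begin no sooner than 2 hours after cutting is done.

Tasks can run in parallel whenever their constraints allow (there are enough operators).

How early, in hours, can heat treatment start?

19

Cutting waits on its own release at hour 1, so it starts at hour 1 and finishes at 1 + 6 = hour 7.
After cutting (finishes hour 7, plus 2-hour gap → hour 9), deburring can start at hour 9 and finishes at hour 13.
CNC milling has to wait for deburring (finishes hour 13); cutting (finishes hour 7). The latest of these is hour 13, so CNC milling runs hour 13 to 13 + 6 = hour 19.
Heat treatment waits on CNC milling (finishes hour 19); cutting (finishes hour 7). The latest of these is hour 19, which is the earliest heat treatment can start.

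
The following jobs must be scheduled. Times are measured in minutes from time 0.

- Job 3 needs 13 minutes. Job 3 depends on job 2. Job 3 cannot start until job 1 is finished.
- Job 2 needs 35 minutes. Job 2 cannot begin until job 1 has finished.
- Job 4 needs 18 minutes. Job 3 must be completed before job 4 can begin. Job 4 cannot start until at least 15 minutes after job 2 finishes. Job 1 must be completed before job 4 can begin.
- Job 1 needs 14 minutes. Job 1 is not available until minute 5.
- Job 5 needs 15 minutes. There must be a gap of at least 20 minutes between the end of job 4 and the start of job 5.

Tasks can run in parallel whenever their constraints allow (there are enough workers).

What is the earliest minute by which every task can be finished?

Job 1 cannot begin until its own release at minute 5. It runs from minute 5 to 5 + 14 = minute 19.
Job 2 cannot begin until job 1 (finishes minute 19). It runs from minute 19 to 19 + 35 = minute 54.
For job 3: job 2 (finishes minute 54); job 1 (finishes minute 19). Taking the maximum gives a start of minute 54, and it finishes at 54 + 13 = minute 67.
Job 4 needs all of job 3 (finishes minute 67); job 2 (finishes minute 54, plus 15-minute gap → minute 69); job 1 (finishes minute 19). That puts its earliest start at minute 69; it finishes at 69 + 18 = minute 87.
Job 5 cannot begin until job 4 (finishes minute 87, plus 20-minute gap → minute 107). It runs from minute 107 to 107 + 15 = minute 122.
All tasks are finished once the last one completes. Finish times: Job 1 at 19, Job 2 at 54, Job 3 at 67, Job 4 at 87, Job 5 at 122. The latest is minute 122.

122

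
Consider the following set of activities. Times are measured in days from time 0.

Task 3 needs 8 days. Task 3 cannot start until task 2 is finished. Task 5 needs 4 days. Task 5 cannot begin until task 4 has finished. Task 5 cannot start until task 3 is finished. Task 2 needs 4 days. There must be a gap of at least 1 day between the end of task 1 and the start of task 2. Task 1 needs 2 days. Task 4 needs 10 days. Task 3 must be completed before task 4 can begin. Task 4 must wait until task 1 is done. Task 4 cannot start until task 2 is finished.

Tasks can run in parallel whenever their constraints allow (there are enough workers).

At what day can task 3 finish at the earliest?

15

Nothing blocks task 1, so it runs from day 0 to day 2.
Task 2 cannot begin until task 1 (finishes day 2, plus 1-day gap → day 3). It runs from day 3 to 3 + 4 = day 7.
Task 3 waits on task 2 (finishes day 7), so it starts at day 7 and finishes at 7 + 8 = day 15.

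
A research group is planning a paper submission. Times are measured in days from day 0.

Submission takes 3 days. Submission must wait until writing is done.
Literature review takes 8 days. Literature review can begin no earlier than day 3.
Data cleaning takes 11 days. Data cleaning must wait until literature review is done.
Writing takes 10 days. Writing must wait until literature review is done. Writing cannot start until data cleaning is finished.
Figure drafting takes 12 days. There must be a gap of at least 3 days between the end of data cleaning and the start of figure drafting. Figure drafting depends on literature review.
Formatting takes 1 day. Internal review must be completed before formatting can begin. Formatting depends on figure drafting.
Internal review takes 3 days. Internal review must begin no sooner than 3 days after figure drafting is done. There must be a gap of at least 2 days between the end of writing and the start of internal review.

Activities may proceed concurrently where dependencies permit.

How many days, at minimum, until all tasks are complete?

44

After its own release at day 3, literature review can start at day 3 and finishes at day 11.
Data cleaning waits on literature review (finishes day 11), so it starts at day 11 and finishes at 11 + 11 = day 22.
For writing: literature review (finishes day 11); data cleaning (finishes day 22). Taking the maximum gives a start of day 22, and it finishes at 22 + 10 = day 32.
Submission cannot begin until writing (finishes day 32). It runs from day 32 to 32 + 3 = day 35.
Figure drafting has to wait for data cleaning (finishes day 22, plus 3-day gap → day 25); literature review (finishes day 11). The latest of these is day 25, so figure drafting runs day 25 to 25 + 12 = day 37.
Internal review has to wait for figure drafting (finishes day 37, plus 3-day gap → day 40); writing (finishes day 32, plus 2-day gap → day 34). The latest of these is day 40, so internal review runs day 40 to 40 + 3 = day 43.
For formatting: internal review (finishes day 43); figure drafting (finishes day 37). Taking the maximum gives a start of day 43, and it finishes at 43 + 1 = day 44.
All tasks are finished once the last one completes. Finish times: Literature review at 11, Data cleaning at 22, Figure drafting at 37, Writing at 32, Internal review at 43, Formatting at 44, Submission at 35. The latest is day 44.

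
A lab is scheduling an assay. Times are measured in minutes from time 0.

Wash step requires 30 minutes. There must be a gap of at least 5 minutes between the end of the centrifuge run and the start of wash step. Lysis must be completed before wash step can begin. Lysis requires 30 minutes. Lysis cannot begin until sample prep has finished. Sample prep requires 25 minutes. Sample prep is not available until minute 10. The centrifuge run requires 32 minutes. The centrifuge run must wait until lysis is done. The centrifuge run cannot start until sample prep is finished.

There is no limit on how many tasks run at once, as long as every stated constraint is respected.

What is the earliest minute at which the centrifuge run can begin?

65

After its own release at minute 10, sample prep can start at minute 10 and finishes at minute 35.
After sample prep (finishes minute 35), lysis can start at minute 35 and finishes at minute 65.
The centrifuge run waits on lysis (finishes minute 65); sample prep (finishes minute 35). The latest of these is minute 65, which is the earliest the centrifuge run can start.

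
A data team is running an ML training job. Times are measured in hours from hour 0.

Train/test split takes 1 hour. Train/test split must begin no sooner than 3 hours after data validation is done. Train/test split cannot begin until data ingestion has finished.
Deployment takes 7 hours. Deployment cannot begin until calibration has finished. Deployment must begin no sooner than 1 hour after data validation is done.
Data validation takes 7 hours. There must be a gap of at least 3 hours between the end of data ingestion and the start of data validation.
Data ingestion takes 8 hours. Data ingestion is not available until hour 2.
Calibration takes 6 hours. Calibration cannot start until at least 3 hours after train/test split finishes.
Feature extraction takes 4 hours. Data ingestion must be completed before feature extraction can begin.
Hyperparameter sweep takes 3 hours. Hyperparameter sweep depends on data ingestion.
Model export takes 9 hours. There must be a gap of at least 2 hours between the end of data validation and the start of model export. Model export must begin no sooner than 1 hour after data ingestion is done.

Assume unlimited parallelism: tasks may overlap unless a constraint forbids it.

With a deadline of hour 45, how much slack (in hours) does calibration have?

After its own release at hour 2, data ingestion can start at hour 2 and finishes at hour 10.
Data validation waits on data ingestion (finishes hour 10, plus 3-hour gap → hour 13), so it starts at hour 13 and finishes at 13 + 7 = hour 20.
For train/test split: data validation (finishes hour 20, plus 3-hour gap → hour 23); data ingestion (finishes hour 10). Taking the maximum gives a start of hour 23, and it finishes at 23 + 1 = hour 24.
After train/test split (finishes hour 24, plus 3-hour gap → hour 27), calibration can start at hour 27 and finishes at hour 33.

Working backward from the deadline:
Deployment has no dependents, so it just needs to finish by hour 45. Starting by 45 − 7 = hour 38 achieves that.
Calibration feeds into deployment (must start by hour 38); so calibration must finish by hour 38 and therefore start by hour 32.
So calibration can start as early as hour 27 and as late as hour 32, giving 32 − 27 = 5 hours of slack.

5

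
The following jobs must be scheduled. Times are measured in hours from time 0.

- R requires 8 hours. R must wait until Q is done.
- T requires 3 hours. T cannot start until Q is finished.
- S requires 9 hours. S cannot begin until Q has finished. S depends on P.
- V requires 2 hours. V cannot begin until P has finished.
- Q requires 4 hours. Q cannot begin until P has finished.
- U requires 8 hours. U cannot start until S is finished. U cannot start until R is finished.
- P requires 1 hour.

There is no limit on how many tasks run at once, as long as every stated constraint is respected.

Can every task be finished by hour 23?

Yes

Nothing blocks P, so it runs from hour 0 to hour 1.
After P (finishes hour 1), V can start at hour 1 and finishes at hour 3.
Q waits on P (finishes hour 1), so it starts at hour 1 and finishes at 1 + 4 = hour 5.
T waits on Q (finishes hour 5), so it starts at hour 5 and finishes at 5 + 3 = hour 8.
For S: Q (finishes hour 5); P (finishes hour 1). Taking the maximum gives a start of hour 5, and it finishes at 5 + 9 = hour 14.
R cannot begin until Q (finishes hour 5). It runs from hour 5 to 5 + 8 = hour 13.
For U: S (finishes hour 14); R (finishes hour 13). Taking the maximum gives a start of hour 14, and it finishes at 14 + 8 = hour 22.
Every task is finished by hour 22, which is no later than the deadline of 23, so the schedule is feasible.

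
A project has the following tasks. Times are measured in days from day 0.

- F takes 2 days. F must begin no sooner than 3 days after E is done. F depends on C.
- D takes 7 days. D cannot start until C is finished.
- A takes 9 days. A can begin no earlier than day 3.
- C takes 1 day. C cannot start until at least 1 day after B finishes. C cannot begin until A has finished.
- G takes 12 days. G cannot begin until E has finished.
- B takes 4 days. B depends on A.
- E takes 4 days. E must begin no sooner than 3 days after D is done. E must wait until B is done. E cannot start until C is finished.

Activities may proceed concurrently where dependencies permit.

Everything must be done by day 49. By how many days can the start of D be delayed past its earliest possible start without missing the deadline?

5

A cannot begin until its own release at day 3. It runs from day 3 to 3 + 9 = day 12.
After A (finishes day 12), B can start at day 12 and finishes at day 16.
C cannot start until B (finishes day 16, plus 1-day gap → day 17); A (finishes day 12). The controlling bound is day 17, so C finishes at 17 + 1 = day 18.
After C (finishes day 18), D can start at day 18 and finishes at day 25.

Working backward from the deadline:
Nothing follows F; the deadline of day 49 is its only limit. It must start by 49 − 2 = day 47.
Nothing follows G; the deadline of day 49 is its only limit. It must start by 49 − 12 = day 37.
E has several dependents: F (must start by day 47, minus 3-day gap → day 44); G (must start by day 37). The earliest of those limits is day 37, so E must start by 37 − 4 = day 33.
Since E (must start by day 33, minus 3-day gap → day 30) depends on it, D must finish by day 30. Backing off its 7-day duration gives a latest start of day 23.
So D can start as early as day 18 and as late as day 23, giving 23 − 18 = 5 days of slack.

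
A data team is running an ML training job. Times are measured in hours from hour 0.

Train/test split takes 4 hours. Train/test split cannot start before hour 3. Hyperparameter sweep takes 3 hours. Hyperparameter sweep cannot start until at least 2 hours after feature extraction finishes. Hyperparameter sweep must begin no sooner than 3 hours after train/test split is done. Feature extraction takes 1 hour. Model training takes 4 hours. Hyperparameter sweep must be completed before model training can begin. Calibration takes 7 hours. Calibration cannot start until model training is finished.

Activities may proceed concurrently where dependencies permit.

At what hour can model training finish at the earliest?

Train/test split waits on its own release at hour 3, so it starts at hour 3 and finishes at 3 + 4 = hour 7.
Nothing blocks feature extraction, so it runs from hour 0 to hour 1.
Hyperparameter sweep needs all of feature extraction (finishes hour 1, plus 2-hour gap → hour 3); train/test split (finishes hour 7, plus 3-hour gap → hour 10). That puts its earliest start at hour 10; it finishes at 10 + 3 = hour 13.
After hyperparameter sweep (finishes hour 13), model training can start at hour 13 and finishes at hour 17.

17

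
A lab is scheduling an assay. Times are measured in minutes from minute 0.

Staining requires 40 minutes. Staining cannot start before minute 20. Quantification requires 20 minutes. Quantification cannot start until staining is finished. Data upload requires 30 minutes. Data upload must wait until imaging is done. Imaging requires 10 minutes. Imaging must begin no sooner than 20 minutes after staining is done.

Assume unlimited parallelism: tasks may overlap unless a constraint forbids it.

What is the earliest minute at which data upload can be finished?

120

After its own release at minute 20, staining can start at minute 20 and finishes at minute 60.
Imaging waits on staining (finishes minute 60, plus 20-minute gap → minute 80), so it starts at minute 80 and finishes at 80 + 10 = minute 90.
Data upload cannot begin until imaging (finishes minute 90). It runs from minute 90 to 90 + 30 = minute 120.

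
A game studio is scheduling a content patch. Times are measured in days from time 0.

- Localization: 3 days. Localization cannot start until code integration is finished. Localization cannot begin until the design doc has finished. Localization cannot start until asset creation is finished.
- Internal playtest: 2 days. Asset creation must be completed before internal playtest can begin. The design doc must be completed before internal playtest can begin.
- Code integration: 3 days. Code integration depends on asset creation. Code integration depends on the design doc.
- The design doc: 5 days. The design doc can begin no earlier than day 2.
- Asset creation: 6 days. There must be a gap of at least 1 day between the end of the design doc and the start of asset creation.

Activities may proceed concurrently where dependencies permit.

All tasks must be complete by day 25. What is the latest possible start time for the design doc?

7

Localization must finish by day 25; it takes 3 days, so it must start by 25 − 3 = day 22.
Code integration feeds into localization (must start by day 22); so code integration must finish by day 22 and therefore start by day 19.
To finish by day 25, internal playtest (duration 2) must start no later than day 23.
Asset creation must finish in time for code integration (must start by day 19); internal playtest (must start by day 23); localization (must start by day 22). The tightest is day 19, so asset creation must start by 19 − 6 = day 13.
The design doc must finish in time for asset creation (must start by day 13, minus 1-day gap → day 12); code integration (must start by day 19); internal playtest (must start by day 23); localization (must start by day 22). The tightest is day 12, so the design doc must start by 12 − 5 = day 7.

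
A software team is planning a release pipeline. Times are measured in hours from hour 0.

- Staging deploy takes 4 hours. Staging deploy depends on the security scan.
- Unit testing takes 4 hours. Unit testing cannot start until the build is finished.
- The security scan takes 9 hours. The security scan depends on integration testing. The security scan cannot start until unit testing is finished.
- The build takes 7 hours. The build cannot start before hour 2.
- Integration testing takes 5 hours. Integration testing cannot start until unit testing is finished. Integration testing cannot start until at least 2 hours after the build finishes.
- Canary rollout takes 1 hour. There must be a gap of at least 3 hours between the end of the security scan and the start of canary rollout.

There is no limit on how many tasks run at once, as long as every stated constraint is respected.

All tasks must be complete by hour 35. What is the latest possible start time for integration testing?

17

Nothing follows staging deploy; the deadline of hour 35 is its only limit. It must start by 35 − 4 = hour 31.
Canary rollout must finish by hour 35; it takes 1 hour, so it must start by 35 − 1 = hour 34.
The security scan feeds staging deploy (must start by hour 31); canary rollout (must start by hour 34, minus 3-hour gap → hour 31). Taking the minimum, the security scan must finish by hour 31 and start by 31 − 9 = hour 22.
Integration testing feeds into the security scan (must start by hour 22); so integration testing must finish by hour 22 and therefore start by hour 17.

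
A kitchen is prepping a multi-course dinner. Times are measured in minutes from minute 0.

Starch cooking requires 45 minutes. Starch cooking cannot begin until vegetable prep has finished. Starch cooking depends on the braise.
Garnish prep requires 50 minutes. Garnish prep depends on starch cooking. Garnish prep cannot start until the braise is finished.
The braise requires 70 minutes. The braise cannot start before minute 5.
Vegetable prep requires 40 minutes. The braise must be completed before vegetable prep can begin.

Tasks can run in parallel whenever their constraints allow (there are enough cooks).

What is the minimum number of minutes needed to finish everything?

210

After its own release at minute 5, the braise can start at minute 5 and finishes at minute 75.
Vegetable prep cannot begin until the braise (finishes minute 75). It runs from minute 75 to 75 + 40 = minute 115.
Starch cooking needs all of vegetable prep (finishes minute 115); the braise (finishes minute 75). That puts its earliest start at minute 115; it finishes at 115 + 45 = minute 160.
Garnish prep needs all of starch cooking (finishes minute 160); the braise (finishes minute 75). That puts its earliest start at minute 160; it finishes at 160 + 50 = minute 210.
All tasks are finished once the last one completes. Finish times: The braise at 75, Vegetable prep at 115, Starch cooking at 160, Garnish prep at 210. The latest is minute 210.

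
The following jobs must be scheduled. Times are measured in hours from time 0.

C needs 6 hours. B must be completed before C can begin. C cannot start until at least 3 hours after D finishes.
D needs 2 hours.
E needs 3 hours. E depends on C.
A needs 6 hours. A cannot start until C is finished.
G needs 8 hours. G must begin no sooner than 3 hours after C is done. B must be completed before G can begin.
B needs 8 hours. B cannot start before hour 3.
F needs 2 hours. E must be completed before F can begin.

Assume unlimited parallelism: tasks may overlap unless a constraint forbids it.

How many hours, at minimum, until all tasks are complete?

28

Nothing blocks D, so it runs from hour 0 to hour 2.
After its own release at hour 3, B can start at hour 3 and finishes at hour 11.
C has to wait for B (finishes hour 11); D (finishes hour 2, plus 3-hour gap → hour 5). The latest of these is hour 11, so C runs hour 11 to 11 + 6 = hour 17.
G needs all of C (finishes hour 17, plus 3-hour gap → hour 20); B (finishes hour 11). That puts its earliest start at hour 20; it finishes at 20 + 8 = hour 28.
After C (finishes hour 17), E can start at hour 17 and finishes at hour 20.
After E (finishes hour 20), F can start at hour 20 and finishes at hour 22.
After C (finishes hour 17), A can start at hour 17 and finishes at hour 23.
All tasks are finished once the last one completes. Finish times: A at 23, B at 11, C at 17, D at 2, E at 20, F at 22, G at 28. The latest is hour 28.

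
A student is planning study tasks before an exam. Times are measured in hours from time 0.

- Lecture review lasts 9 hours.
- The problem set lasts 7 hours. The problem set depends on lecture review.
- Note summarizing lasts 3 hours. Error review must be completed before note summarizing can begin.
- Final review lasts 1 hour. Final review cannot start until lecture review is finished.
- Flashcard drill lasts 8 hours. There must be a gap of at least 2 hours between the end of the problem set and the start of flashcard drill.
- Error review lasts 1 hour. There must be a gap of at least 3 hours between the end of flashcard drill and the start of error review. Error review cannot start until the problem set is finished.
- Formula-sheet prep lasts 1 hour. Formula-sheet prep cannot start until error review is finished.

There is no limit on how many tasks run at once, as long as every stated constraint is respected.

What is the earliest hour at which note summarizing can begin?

30

Nothing blocks lecture review, so it runs from hour 0 to hour 9.
The problem set cannot begin until lecture review (finishes hour 9). It runs from hour 9 to 9 + 7 = hour 16.
Flashcard drill waits on the problem set (finishes hour 16, plus 2-hour gap → hour 18), so it starts at hour 18 and finishes at 18 + 8 = hour 26.
Error review needs all of flashcard drill (finishes hour 26, plus 3-hour gap → hour 29); the problem set (finishes hour 16). That puts its earliest start at hour 29; it finishes at 29 + 1 = hour 30.
Note summarizing waits on error review (finishes hour 30), so the earliest it can start is hour 30.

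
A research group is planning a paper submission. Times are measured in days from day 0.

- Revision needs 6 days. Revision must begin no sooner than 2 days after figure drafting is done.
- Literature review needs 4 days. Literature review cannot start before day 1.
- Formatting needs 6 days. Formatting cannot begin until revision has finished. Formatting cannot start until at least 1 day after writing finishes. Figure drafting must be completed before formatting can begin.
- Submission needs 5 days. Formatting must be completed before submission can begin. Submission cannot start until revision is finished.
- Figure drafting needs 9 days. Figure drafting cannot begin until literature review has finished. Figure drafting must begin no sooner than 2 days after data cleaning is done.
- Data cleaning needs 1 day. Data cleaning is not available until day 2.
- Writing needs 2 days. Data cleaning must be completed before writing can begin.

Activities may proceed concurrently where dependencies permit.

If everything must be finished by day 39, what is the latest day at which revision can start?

Submission has no dependents, so it just needs to finish by day 39. Starting by 39 − 5 = day 34 achieves that.
Formatting feeds into submission (must start by day 34); so formatting must finish by day 34 and therefore start by day 28.
Revision has several dependents: formatting (must start by day 28); submission (must start by day 34). The earliest of those limits is day 28, so revision must start by 28 − 6 = day 22.

22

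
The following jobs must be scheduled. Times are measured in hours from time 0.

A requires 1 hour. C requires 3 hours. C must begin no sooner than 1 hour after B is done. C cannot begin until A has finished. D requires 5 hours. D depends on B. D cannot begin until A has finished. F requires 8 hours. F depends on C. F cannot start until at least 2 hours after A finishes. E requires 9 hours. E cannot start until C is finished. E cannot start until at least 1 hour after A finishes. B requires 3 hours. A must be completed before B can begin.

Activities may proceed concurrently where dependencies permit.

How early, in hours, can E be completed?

Nothing blocks A, so it runs from hour 0 to hour 1.
B waits on A (finishes hour 1), so it starts at hour 1 and finishes at 1 + 3 = hour 4.
C cannot start until B (finishes hour 4, plus 1-hour gap → hour 5); A (finishes hour 1). The controlling bound is hour 5, so C finishes at 5 + 3 = hour 8.
E cannot start until C (finishes hour 8); A (finishes hour 1, plus 1-hour gap → hour 2). The controlling bound is hour 8, so E finishes at 8 + 9 = hour 17.

17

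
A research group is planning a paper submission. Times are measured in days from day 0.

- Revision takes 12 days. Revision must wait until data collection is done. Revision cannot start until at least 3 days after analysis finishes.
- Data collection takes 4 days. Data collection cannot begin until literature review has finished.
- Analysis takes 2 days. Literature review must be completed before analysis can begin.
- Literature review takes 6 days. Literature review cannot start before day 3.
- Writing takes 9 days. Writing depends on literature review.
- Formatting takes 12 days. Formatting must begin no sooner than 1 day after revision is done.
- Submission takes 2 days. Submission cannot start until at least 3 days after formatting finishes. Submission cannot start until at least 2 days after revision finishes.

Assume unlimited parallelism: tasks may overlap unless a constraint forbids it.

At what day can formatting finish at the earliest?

39

After its own release at day 3, literature review can start at day 3 and finishes at day 9.
Analysis waits on literature review (finishes day 9), so it starts at day 9 and finishes at 9 + 2 = day 11.
Data collection waits on literature review (finishes day 9), so it starts at day 9 and finishes at 9 + 4 = day 13.
Revision needs all of data collection (finishes day 13); analysis (finishes day 11, plus 3-day gap → day 14). That puts its earliest start at day 14; it finishes at 14 + 12 = day 26.
After revision (finishes day 26, plus 1-day gap → day 27), formatting can start at day 27 and finishes at day 39.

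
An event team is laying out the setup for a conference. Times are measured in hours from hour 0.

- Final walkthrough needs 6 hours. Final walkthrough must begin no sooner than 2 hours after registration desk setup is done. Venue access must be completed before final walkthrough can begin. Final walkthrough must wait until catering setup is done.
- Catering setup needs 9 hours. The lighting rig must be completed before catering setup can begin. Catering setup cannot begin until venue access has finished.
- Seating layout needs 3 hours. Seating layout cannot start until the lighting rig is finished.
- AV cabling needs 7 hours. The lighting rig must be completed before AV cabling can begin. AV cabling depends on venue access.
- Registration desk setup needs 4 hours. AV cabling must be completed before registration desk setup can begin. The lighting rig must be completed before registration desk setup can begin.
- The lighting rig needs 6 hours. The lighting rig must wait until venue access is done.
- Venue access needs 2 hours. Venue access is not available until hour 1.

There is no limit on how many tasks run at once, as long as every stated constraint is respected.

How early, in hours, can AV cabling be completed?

Venue access waits on its own release at hour 1, so it starts at hour 1 and finishes at 1 + 2 = hour 3.
The lighting rig waits on venue access (finishes hour 3), so it starts at hour 3 and finishes at 3 + 6 = hour 9.
AV cabling needs all of the lighting rig (finishes hour 9); venue access (finishes hour 3). That puts its earliest start at hour 9; it finishes at 9 + 7 = hour 16.

16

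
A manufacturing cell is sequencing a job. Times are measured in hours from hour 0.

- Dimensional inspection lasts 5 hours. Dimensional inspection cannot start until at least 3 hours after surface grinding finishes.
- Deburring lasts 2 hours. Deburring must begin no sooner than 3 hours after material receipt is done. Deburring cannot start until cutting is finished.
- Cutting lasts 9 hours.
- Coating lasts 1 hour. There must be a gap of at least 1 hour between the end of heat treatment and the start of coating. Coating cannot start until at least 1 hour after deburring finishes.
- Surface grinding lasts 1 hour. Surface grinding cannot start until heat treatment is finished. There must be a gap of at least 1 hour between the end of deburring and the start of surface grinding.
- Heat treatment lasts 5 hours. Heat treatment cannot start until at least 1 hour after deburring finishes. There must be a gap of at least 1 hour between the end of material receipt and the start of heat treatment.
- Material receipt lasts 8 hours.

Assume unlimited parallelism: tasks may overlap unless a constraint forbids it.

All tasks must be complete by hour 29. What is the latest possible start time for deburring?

12

Dimensional inspection has no dependents, so it just needs to finish by hour 29. Starting by 29 − 5 = hour 24 achieves that.
Surface grinding must finish before dimensional inspection (must start by hour 24, minus 3-hour gap → hour 21). With a 1-hour duration, surface grinding must start by 21 − 1 = hour 20.
Coating must finish by hour 29; it takes 1 hour, so it must start by 29 − 1 = hour 28.
Heat treatment must finish in time for surface grinding (must start by hour 20); coating (must start by hour 28, minus 1-hour gap → hour 27). The tightest is hour 20, so heat treatment must start by 20 − 5 = hour 15.
Deburring must finish in time for heat treatment (must start by hour 15, minus 1-hour gap → hour 14); surface grinding (must start by hour 20, minus 1-hour gap → hour 19); coating (must start by hour 28, minus 1-hour gap → hour 27). The tightest is hour 14, so deburring must start by 14 − 2 = hour 12.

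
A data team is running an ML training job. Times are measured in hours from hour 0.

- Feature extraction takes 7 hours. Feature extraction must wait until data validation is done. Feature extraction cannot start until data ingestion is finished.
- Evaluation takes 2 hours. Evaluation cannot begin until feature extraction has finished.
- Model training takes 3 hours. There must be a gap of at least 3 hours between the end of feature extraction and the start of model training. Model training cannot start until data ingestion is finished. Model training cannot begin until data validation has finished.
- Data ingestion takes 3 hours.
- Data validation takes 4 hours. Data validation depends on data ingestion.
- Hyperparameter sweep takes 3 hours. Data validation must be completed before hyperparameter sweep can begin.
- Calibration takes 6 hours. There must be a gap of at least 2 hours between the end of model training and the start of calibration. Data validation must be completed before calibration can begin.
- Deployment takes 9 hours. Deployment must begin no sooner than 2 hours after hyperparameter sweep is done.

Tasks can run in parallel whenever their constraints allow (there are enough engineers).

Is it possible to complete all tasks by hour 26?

Data ingestion has no prerequisites, so it starts at hour 0 and finishes at hour 3.
Data validation waits on data ingestion (finishes hour 3), so it starts at hour 3 and finishes at 3 + 4 = hour 7.
Hyperparameter sweep cannot begin until data validation (finishes hour 7). It runs from hour 7 to 7 + 3 = hour 10.
After hyperparameter sweep (finishes hour 10, plus 2-hour gap → hour 12), deployment can start at hour 12 and finishes at hour 21.
For feature extraction: data validation (finishes hour 7); data ingestion (finishes hour 3). Taking the maximum gives a start of hour 7, and it finishes at 7 + 7 = hour 14.
After feature extraction (finishes hour 14), evaluation can start at hour 14 and finishes at hour 16.
Model training needs all of feature extraction (finishes hour 14, plus 3-hour gap → hour 17); data ingestion (finishes hour 3); data validation (finishes hour 7). That puts its earliest start at hour 17; it finishes at 17 + 3 = hour 20.
For calibration: model training (finishes hour 20, plus 2-hour gap → hour 22); data validation (finishes hour 7). Taking the maximum gives a start of hour 22, and it finishes at 22 + 6 = hour 28.
The earliest everything can be done is hour 28, which is after the deadline of 26, so it is not possible.

No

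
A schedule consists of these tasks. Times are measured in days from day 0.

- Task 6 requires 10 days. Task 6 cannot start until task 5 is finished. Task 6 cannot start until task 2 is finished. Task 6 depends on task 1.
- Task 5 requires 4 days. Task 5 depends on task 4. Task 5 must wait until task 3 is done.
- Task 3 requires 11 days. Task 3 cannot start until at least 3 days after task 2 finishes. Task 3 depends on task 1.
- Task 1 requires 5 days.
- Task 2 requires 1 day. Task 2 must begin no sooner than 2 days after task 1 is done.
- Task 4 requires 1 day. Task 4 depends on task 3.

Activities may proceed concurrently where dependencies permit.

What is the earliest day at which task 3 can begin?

Nothing blocks task 1, so it runs from day 0 to day 5.
After task 1 (finishes day 5, plus 2-day gap → day 7), task 2 can start at day 7 and finishes at day 8.
Task 3 waits on task 2 (finishes day 8, plus 3-day gap → day 11); task 1 (finishes day 5). The latest of these is day 11, which is the earliest task 3 can start.

11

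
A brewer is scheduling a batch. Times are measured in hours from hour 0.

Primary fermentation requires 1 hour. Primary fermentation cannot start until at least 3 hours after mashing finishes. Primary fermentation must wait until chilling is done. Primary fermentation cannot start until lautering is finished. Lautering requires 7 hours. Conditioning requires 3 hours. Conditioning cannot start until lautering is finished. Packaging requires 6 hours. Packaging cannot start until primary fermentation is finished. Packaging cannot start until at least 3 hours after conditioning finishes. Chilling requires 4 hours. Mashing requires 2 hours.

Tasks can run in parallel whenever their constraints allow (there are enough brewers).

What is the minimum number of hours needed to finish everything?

19

Chilling can start immediately at hour 0; it finishes at hour 4.
Nothing blocks lautering, so it runs from hour 0 to hour 7.
Conditioning waits on lautering (finishes hour 7), so it starts at hour 7 and finishes at 7 + 3 = hour 10.
Mashing can start immediately at hour 0; it finishes at hour 2.
Primary fermentation needs all of mashing (finishes hour 2, plus 3-hour gap → hour 5); chilling (finishes hour 4); lautering (finishes hour 7). That puts its earliest start at hour 7; it finishes at 7 + 1 = hour 8.
Packaging has to wait for primary fermentation (finishes hour 8); conditioning (finishes hour 10, plus 3-hour gap → hour 13). The latest of these is hour 13, so packaging runs hour 13 to 13 + 6 = hour 19.
All tasks are finished once the last one completes. Finish times: Mashing at 2, Lautering at 7, Chilling at 4, Primary fermentation at 8, Conditioning at 10, Packaging at 19. The latest is hour 19.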